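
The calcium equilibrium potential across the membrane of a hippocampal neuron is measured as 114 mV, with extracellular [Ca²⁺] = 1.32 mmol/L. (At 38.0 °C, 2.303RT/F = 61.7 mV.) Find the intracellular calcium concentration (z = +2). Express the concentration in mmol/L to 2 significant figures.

Nernst: E = (61.7/2) · log₁₀([out]/[in]), so log₁₀([out]/[in]) = 114.0 × 2 / 61.7 = 3.6953.
[out]/[in] = 10^(3.6953) = 4958.
[in] = 1.32 / 4958 = 0.0002662 mmol/L.

0.00027 mmol/L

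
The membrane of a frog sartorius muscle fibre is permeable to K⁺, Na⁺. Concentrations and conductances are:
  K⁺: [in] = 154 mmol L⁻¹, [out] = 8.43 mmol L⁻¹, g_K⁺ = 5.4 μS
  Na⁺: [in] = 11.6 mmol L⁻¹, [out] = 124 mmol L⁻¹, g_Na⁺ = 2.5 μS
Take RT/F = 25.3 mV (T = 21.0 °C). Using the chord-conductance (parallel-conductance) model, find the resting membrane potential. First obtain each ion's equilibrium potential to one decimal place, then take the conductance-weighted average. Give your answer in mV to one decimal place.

-31.3 mV

E_K⁺ = (25.3/1)·ln(8.43/154) = -73.5 mV
E_Na⁺ = (25.3/1)·ln(124/11.6) = 59.9 mV
Vm = (Σ gᵢEᵢ)/(Σ gᵢ) = (5.4·-73.5 + 2.5·59.9) / (5.4 + 2.5)
= -247.15 / 7.9 = -31.28 mV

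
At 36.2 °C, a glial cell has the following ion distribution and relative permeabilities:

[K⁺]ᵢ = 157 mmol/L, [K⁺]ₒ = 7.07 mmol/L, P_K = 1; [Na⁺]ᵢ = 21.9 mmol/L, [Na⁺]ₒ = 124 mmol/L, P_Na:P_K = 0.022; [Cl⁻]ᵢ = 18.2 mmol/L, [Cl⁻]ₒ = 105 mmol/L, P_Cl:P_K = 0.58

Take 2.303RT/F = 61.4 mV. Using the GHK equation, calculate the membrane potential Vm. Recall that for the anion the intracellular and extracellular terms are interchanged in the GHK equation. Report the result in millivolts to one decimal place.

-63.3 mV

Vm = 61.4 · log₁₀[(Σ P·[cation]ₒ + Σ P·[anion]ᵢ) / (Σ P·[cation]ᵢ + Σ P·[anion]ₒ)]
Numerator = 1×7.07 + 0.022×124 + 0.58×18.2 = 20.35
Denominator = 1×157 + 0.022×21.9 + 0.58×105 = 218.4
Vm = 61.4 · log₁₀(0.093204) = 61.4 × (-1.0306) = -63.28 mV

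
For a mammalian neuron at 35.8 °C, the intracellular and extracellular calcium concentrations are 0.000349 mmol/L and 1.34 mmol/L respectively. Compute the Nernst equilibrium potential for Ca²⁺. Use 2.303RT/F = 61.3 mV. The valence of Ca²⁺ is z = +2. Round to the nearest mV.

110 mV

E = (61.3/z) · log₁₀([Ca²⁺]_out/[Ca²⁺]_in) with z = +2.
= (61.3/2) · log₁₀(1.34/0.000349) = 30.65 · log₁₀(3840)
= 30.65 · (3.5843) = 109.86 mV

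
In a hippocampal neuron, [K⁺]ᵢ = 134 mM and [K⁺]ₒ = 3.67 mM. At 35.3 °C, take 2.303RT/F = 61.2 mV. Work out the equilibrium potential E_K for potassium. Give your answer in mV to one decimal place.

-95.6 mV

E = (61.2/z) · log₁₀([K⁺]_out/[K⁺]_in) with z = +1.
= (61.2/1) · log₁₀(3.67/134) = 61.20 · log₁₀(0.02739)
= 61.20 · (-1.5624) = -95.62 mV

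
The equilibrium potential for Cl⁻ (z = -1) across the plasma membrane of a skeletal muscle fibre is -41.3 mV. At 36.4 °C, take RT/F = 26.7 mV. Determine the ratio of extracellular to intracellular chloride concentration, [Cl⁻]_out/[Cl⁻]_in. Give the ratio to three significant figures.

ln([out]/[in]) = E·z/(26.7) = -41.3 × -1 / 26.7 = 1.5468
[out]/[in] = e^(1.5468) = 4.696

4.70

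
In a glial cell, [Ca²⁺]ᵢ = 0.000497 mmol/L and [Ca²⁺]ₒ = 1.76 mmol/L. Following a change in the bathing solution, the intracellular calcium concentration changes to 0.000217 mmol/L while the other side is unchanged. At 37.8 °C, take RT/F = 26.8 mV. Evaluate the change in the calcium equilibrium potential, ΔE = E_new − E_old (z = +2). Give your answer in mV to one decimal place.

11.1 mV

E_old = (26.8/2)·ln(1.76/0.000497) = 109.51 mV
E_new = (26.8/2)·ln(1.76/0.000217) = 120.61 mV
ΔE = 120.61 − (109.51) = 11.10 mV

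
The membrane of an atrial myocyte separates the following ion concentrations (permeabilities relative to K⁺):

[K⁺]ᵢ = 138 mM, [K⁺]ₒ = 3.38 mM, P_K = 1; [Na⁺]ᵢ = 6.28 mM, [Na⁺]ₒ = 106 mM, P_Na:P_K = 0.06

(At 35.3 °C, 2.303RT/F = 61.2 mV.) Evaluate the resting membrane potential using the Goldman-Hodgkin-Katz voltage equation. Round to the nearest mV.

Vm = 61.2 · log₁₀[(Σ P·[cation]ₒ + Σ P·[anion]ᵢ) / (Σ P·[cation]ᵢ + Σ P·[anion]ₒ)]
Numerator = 1×3.38 + 0.06×106 = 9.74
Denominator = 1×138 + 0.06×6.28 = 138.4
Vm = 61.2 · log₁₀(0.070388) = 61.2 × (-1.1525) = -70.53 mV

-71 mV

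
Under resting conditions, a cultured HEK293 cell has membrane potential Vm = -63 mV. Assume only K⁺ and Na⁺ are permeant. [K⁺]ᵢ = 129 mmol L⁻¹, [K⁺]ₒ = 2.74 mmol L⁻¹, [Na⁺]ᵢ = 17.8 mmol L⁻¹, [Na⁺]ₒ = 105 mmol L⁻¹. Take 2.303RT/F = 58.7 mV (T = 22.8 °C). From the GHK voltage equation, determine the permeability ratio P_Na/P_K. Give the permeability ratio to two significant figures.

Let α = P_Na/P_K. GHK: Vm = 58.7·log₁₀[(Kₒ + α·Naₒ)/(Kᵢ + α·Naᵢ)].
10^(Vm/58.7) = 10^(-63.0/58.7) = 0.084478
So 0.084478·(Kᵢ + α·Naᵢ) = Kₒ + α·Naₒ → α = (0.084478·129.0 − 2.74) / (105.0 − 0.084478·17.8)
α = (10.9 − 2.74) / (105.0 − 1.504) = 8.158/103.5 = 0.07882

0.079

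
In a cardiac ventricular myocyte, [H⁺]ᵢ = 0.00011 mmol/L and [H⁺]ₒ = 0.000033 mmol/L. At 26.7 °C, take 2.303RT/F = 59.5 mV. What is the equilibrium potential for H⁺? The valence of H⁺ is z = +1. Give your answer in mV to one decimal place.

-31.1 mV

E = (59.5/z) · log₁₀([H⁺]_out/[H⁺]_in) with z = +1.
= (59.5/1) · log₁₀(0.000033/0.00011) = 59.50 · log₁₀(0.3)
= 59.50 · (-0.5229) = -31.11 mV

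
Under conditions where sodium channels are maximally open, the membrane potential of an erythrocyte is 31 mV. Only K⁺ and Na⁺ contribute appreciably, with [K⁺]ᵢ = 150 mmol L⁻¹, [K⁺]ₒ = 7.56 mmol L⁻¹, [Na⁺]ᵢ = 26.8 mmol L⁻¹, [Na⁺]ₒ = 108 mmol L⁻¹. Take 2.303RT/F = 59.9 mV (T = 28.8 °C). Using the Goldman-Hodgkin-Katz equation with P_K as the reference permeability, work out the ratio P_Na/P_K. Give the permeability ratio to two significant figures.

Let α = P_Na/P_K. GHK: Vm = 59.9·log₁₀[(Kₒ + α·Naₒ)/(Kᵢ + α·Naᵢ)].
10^(Vm/59.9) = 10^(31.0/59.9) = 3.2925
So 3.2925·(Kᵢ + α·Naᵢ) = Kₒ + α·Naₒ → α = (3.2925·150.0 − 7.56) / (108.0 − 3.2925·26.8)
α = (493.9 − 7.56) / (108.0 − 88.24) = 486.3/19.76 = 24.61

25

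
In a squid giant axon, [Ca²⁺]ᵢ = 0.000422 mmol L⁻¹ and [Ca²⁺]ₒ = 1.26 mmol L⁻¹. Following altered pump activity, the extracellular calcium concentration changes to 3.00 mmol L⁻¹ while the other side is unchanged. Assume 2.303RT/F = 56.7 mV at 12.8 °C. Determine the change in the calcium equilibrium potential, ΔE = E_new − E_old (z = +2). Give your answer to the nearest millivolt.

E_old = (56.7/2)·log₁₀(1.26/0.000422) = 98.52 mV
E_new = (56.7/2)·log₁₀(3.00/0.000422) = 109.20 mV
ΔE = 109.20 − (98.52) = 10.68 mV

11 mV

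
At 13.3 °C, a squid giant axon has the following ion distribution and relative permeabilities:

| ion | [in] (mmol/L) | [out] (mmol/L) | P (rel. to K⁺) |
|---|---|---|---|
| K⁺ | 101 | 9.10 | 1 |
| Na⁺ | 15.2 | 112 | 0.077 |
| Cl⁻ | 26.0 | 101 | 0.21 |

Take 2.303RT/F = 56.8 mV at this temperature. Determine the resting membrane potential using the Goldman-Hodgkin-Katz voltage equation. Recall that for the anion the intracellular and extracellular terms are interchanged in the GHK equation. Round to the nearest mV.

-41 mV

Vm = 56.8 · log₁₀[(Σ P·[cation]ₒ + Σ P·[anion]ᵢ) / (Σ P·[cation]ᵢ + Σ P·[anion]ₒ)]
Numerator = 1×9.10 + 0.077×112 + 0.21×26.0 = 23.18
Denominator = 1×101 + 0.077×15.2 + 0.21×101 = 123.4
Vm = 56.8 · log₁₀(0.18791) = 56.8 × (-0.7261) = -41.24 mV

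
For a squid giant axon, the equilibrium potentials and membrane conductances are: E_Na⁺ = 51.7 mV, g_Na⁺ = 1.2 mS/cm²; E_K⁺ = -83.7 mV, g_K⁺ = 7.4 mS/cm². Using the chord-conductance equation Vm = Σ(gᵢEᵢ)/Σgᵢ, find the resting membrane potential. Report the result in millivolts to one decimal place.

-64.8 mV

Σ gᵢEᵢ = 1.2·(51.7) + 7.4·(-83.7) = -557.34
Σ gᵢ = 1.2 + 7.4 = 8.6
Vm = -557.34 / 8.6 = -64.81 mV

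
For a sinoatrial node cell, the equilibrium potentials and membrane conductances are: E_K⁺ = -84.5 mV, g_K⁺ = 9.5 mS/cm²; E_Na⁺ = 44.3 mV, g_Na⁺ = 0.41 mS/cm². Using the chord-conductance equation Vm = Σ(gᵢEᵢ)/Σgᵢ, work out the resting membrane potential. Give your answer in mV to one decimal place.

Σ gᵢEᵢ = 9.5·(-84.5) + 0.41·(44.3) = -784.59
Σ gᵢ = 9.5 + 0.41 = 9.91
Vm = -784.59 / 9.91 = -79.17 mV

-79.2 mV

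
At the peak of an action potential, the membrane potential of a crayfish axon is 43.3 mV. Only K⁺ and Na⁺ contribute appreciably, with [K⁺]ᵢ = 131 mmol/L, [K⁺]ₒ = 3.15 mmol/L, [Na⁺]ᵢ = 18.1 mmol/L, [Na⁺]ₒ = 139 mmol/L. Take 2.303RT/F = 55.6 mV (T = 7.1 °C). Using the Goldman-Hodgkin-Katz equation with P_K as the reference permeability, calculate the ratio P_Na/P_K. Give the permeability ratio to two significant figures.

26

Let α = P_Na/P_K. GHK: Vm = 55.6·log₁₀[(Kₒ + α·Naₒ)/(Kᵢ + α·Naᵢ)].
10^(Vm/55.6) = 10^(43.3/55.6) = 6.0087
So 6.0087·(Kᵢ + α·Naᵢ) = Kₒ + α·Naₒ → α = (6.0087·131.0 − 3.15) / (139.0 − 6.0087·18.1)
α = (787.1 − 3.15) / (139.0 − 108.8) = 784/30.24 = 25.92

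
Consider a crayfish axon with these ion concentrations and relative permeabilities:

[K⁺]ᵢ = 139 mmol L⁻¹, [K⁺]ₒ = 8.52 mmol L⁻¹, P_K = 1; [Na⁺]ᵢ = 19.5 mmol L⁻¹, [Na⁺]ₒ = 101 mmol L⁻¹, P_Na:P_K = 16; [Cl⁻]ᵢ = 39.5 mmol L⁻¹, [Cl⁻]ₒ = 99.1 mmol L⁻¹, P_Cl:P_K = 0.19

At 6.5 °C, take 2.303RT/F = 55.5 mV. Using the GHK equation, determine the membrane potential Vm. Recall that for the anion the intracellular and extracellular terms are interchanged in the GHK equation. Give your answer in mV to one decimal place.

Vm = 55.5 · log₁₀[(Σ P·[cation]ₒ + Σ P·[anion]ᵢ) / (Σ P·[cation]ᵢ + Σ P·[anion]ₒ)]
Numerator = 1×8.52 + 16×101 + 0.19×39.5 = 1632
Denominator = 1×139 + 16×19.5 + 0.19×99.1 = 469.8
Vm = 55.5 · log₁₀(3.4737) = 55.5 × (0.5408) = 30.01 mV

30.0 mV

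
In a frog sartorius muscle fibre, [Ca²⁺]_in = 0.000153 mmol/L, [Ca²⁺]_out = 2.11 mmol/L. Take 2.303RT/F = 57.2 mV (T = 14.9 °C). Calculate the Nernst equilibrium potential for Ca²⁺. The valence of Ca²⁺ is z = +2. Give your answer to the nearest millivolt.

118 mV

E = (57.2/z) · log₁₀([Ca²⁺]_out/[Ca²⁺]_in) with z = +2.
= (57.2/2) · log₁₀(2.11/0.000153) = 28.60 · log₁₀(1.379e+04)
= 28.60 · (4.1396) = 118.39 mV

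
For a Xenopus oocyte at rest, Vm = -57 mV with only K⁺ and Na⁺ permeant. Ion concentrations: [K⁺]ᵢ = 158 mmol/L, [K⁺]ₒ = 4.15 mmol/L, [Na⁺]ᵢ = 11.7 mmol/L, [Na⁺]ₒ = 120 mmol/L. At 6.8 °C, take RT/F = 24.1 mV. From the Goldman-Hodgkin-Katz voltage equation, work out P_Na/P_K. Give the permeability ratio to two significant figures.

Let α = P_Na/P_K. GHK: Vm = 24.1·ln[(Kₒ + α·Naₒ)/(Kᵢ + α·Naᵢ)].
e^(Vm/24.1) = e^(-57.0/24.1) = 0.093936
So 0.093936·(Kᵢ + α·Naᵢ) = Kₒ + α·Naₒ → α = (0.093936·158.0 − 4.15) / (120.0 − 0.093936·11.7)
α = (14.84 − 4.15) / (120.0 − 1.099) = 10.69/118.9 = 0.08992

0.090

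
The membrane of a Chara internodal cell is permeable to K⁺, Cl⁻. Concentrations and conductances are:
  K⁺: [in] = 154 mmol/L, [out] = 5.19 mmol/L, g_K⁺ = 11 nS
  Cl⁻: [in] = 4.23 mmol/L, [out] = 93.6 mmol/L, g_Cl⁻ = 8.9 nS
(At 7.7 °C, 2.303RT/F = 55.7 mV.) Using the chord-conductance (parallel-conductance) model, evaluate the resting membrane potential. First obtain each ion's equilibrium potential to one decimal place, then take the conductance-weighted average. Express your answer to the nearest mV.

-79 mV

E_K⁺ = (55.7/1)·log₁₀(5.19/154) = -82.0 mV
E_Cl⁻ = (55.7/-1)·log₁₀(93.6/4.23) = -74.9 mV
Vm = (Σ gᵢEᵢ)/(Σ gᵢ) = (11·-82.0 + 8.9·-74.9) / (11 + 8.9)
= -1568.61 / 19.9 = -78.82 mV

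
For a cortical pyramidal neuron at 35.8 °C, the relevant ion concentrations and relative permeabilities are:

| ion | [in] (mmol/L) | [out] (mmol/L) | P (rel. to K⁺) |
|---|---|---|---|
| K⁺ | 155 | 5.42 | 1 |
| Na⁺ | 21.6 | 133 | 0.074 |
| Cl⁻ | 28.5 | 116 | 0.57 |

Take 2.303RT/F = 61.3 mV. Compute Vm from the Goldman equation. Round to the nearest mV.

Vm = 61.3 · log₁₀[(Σ P·[cation]ₒ + Σ P·[anion]ᵢ) / (Σ P·[cation]ᵢ + Σ P·[anion]ₒ)]
Numerator = 1×5.42 + 0.074×133 + 0.57×28.5 = 31.51
Denominator = 1×155 + 0.074×21.6 + 0.57×116 = 222.7
Vm = 61.3 · log₁₀(0.14147) = 61.3 × (-0.8493) = -52.07 mV

-52 mV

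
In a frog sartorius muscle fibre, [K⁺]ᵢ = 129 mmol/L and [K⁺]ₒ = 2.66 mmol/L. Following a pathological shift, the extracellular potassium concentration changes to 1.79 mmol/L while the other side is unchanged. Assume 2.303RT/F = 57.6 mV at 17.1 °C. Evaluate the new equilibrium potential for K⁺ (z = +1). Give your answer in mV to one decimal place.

-107.0 mV

After the shift: [K⁺]_out = 1.79, [K⁺]_in = 129 mmol/L.
E_new = (57.6/1)·log₁₀(1.79/129) = 57.60 · (-1.8577) = -107.01 mV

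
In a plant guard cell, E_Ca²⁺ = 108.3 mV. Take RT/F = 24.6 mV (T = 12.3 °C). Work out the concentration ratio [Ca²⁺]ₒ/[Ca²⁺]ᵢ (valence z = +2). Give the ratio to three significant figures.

6670

ln([out]/[in]) = E·z/(24.6) = 108.3 × 2 / 24.6 = 8.8049
[out]/[in] = e^(8.8049) = 6667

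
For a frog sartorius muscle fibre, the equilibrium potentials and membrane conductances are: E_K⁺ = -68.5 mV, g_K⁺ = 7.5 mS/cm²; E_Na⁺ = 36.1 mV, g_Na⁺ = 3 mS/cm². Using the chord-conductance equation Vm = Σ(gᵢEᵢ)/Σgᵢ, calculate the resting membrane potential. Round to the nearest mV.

-39 mV

Σ gᵢEᵢ = 7.5·(-68.5) + 3·(36.1) = -405.45
Σ gᵢ = 7.5 + 3 = 10.5
Vm = -405.45 / 10.5 = -38.61 mV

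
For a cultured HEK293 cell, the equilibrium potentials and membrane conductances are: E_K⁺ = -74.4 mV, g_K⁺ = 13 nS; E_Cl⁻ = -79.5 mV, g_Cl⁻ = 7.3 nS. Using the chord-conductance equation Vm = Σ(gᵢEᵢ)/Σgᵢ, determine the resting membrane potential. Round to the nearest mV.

Σ gᵢEᵢ = 13·(-74.4) + 7.3·(-79.5) = -1547.55
Σ gᵢ = 13 + 7.3 = 20.3
Vm = -1547.55 / 20.3 = -76.23 mV

-76 mV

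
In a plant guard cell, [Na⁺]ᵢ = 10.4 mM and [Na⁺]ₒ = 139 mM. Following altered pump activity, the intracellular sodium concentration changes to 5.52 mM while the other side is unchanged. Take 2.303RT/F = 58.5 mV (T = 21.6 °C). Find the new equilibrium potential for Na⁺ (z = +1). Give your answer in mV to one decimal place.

After the shift: [Na⁺]_out = 139, [Na⁺]_in = 5.52 mM.
E_new = (58.5/1)·log₁₀(139/5.52) = 58.50 · (1.4011) = 81.96 mV

82.0 mV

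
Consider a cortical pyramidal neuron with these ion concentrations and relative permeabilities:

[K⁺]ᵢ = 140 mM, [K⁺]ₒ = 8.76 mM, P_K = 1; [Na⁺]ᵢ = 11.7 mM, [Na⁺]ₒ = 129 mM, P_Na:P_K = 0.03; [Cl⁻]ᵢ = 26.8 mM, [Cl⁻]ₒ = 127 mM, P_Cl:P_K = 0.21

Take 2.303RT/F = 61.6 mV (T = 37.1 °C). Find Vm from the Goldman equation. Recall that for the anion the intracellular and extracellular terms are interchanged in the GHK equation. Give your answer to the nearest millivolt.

-59 mV

Vm = 61.6 · log₁₀[(Σ P·[cation]ₒ + Σ P·[anion]ᵢ) / (Σ P·[cation]ᵢ + Σ P·[anion]ₒ)]
Numerator = 1×8.76 + 0.03×129 + 0.21×26.8 = 18.26
Denominator = 1×140 + 0.03×11.7 + 0.21×127 = 167
Vm = 61.6 · log₁₀(0.10932) = 61.6 × (-0.9613) = -59.22 mV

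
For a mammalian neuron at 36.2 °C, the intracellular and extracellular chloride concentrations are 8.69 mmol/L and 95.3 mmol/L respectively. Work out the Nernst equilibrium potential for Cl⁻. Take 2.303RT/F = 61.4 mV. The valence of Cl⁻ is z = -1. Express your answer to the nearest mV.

-64 mV

E = (61.4/z) · log₁₀([Cl⁻]_out/[Cl⁻]_in) with z = -1.
For an anion, dividing by z = -1 reverses the sign.
= (61.4/-1) · log₁₀(95.3/8.69) = -61.40 · log₁₀(10.97)
= -61.40 · (1.0401) = -63.86 mV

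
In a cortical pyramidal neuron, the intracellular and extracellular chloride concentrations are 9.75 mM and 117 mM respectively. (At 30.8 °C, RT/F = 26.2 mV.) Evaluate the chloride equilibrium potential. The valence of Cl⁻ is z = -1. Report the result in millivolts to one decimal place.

-65.1 mV

E = (26.2/z) · ln([Cl⁻]_out/[Cl⁻]_in) with z = -1.
For an anion, dividing by z = -1 reverses the sign.
= (26.2/-1) · ln(117/9.75) = -26.20 · ln(12)
= -26.20 · (2.4849) = -65.10 mV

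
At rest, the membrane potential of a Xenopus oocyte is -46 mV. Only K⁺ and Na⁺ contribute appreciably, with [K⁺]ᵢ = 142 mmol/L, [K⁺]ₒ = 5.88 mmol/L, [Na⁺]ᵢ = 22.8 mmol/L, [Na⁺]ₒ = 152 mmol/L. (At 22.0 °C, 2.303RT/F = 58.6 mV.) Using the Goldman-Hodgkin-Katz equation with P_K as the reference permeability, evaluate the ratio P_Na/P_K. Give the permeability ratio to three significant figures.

Let α = P_Na/P_K. GHK: Vm = 58.6·log₁₀[(Kₒ + α·Naₒ)/(Kᵢ + α·Naᵢ)].
10^(Vm/58.6) = 10^(-46.0/58.6) = 0.16407
So 0.16407·(Kᵢ + α·Naᵢ) = Kₒ + α·Naₒ → α = (0.16407·142.0 − 5.88) / (152.0 − 0.16407·22.8)
α = (23.3 − 5.88) / (152.0 − 3.741) = 17.42/148.3 = 0.1175

0.117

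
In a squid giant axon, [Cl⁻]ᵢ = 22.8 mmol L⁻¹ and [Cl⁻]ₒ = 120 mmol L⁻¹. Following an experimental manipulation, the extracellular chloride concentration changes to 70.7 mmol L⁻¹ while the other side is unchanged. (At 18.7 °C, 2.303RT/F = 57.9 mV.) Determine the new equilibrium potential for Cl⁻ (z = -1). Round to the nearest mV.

-28 mV

After the shift: [Cl⁻]_out = 70.7, [Cl⁻]_in = 22.8 mmol L⁻¹.
E_new = (57.9/-1)·log₁₀(70.7/22.8) = -57.90 · (0.4915) = -28.46 mV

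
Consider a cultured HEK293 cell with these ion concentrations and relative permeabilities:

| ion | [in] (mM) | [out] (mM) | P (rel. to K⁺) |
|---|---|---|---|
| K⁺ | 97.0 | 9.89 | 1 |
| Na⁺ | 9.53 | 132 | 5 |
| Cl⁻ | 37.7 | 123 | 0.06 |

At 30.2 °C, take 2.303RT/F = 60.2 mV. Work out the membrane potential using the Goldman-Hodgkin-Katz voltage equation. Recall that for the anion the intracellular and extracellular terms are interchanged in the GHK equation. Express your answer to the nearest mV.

Vm = 60.2 · log₁₀[(Σ P·[cation]ₒ + Σ P·[anion]ᵢ) / (Σ P·[cation]ᵢ + Σ P·[anion]ₒ)]
Numerator = 1×9.89 + 5×132 + 0.06×37.7 = 672.2
Denominator = 1×97.0 + 5×9.53 + 0.06×123 = 152
Vm = 60.2 · log₁₀(4.4212) = 60.2 × (0.6455) = 38.86 mV

39 mV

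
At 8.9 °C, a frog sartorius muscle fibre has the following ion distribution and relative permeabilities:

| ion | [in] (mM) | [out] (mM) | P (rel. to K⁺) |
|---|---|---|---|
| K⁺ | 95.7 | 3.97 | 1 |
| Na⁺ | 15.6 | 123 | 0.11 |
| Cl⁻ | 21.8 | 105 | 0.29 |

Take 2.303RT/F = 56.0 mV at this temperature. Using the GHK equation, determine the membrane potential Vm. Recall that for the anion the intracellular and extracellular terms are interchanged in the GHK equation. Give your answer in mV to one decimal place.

-40.9 mV

Vm = 56.0 · log₁₀[(Σ P·[cation]ₒ + Σ P·[anion]ᵢ) / (Σ P·[cation]ᵢ + Σ P·[anion]ₒ)]
Numerator = 1×3.97 + 0.11×123 + 0.29×21.8 = 23.82
Denominator = 1×95.7 + 0.11×15.6 + 0.29×105 = 127.9
Vm = 56.0 · log₁₀(0.1863) = 56.0 × (-0.7298) = -40.87 mV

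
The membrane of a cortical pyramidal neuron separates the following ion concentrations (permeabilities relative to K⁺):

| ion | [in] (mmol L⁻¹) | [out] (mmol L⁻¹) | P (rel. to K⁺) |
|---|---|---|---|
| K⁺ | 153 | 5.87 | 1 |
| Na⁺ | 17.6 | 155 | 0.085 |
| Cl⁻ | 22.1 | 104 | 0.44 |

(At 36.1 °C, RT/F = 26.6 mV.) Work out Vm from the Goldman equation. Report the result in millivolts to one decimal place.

-51.6 mV

Vm = 26.6 · ln[(Σ P·[cation]ₒ + Σ P·[anion]ᵢ) / (Σ P·[cation]ᵢ + Σ P·[anion]ₒ)]
Numerator = 1×5.87 + 0.085×155 + 0.44×22.1 = 28.77
Denominator = 1×153 + 0.085×17.6 + 0.44×104 = 200.3
Vm = 26.6 · ln(0.14366) = 26.6 × (-1.9403) = -51.61 mV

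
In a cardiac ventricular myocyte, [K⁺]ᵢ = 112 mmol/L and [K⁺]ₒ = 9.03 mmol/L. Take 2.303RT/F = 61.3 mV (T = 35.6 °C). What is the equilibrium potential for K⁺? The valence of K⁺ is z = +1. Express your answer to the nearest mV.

-67 mV

E = (61.3/z) · log₁₀([K⁺]_out/[K⁺]_in) with z = +1.
= (61.3/1) · log₁₀(9.03/112) = 61.30 · log₁₀(0.08062)
= 61.30 · (-1.0935) = -67.03 mV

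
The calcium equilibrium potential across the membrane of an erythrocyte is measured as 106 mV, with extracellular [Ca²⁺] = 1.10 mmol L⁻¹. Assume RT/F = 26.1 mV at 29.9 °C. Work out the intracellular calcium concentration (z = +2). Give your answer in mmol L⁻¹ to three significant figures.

0.000326 mmol L⁻¹

Nernst: E = (26.1/2) · ln([out]/[in]), so ln([out]/[in]) = 106.0 × 2 / 26.1 = 8.1226.
[out]/[in] = e^(8.1226) = 3370.
[in] = 1.10 / 3370 = 0.0003264 mmol L⁻¹.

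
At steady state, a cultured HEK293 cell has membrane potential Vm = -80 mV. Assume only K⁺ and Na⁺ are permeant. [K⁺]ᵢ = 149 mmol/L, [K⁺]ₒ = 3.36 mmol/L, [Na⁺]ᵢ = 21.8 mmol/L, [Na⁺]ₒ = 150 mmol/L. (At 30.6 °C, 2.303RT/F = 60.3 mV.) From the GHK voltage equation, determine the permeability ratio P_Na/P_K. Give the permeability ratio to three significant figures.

Let α = P_Na/P_K. GHK: Vm = 60.3·log₁₀[(Kₒ + α·Naₒ)/(Kᵢ + α·Naᵢ)].
10^(Vm/60.3) = 10^(-80.0/60.3) = 0.04713
So 0.04713·(Kᵢ + α·Naᵢ) = Kₒ + α·Naₒ → α = (0.04713·149.0 − 3.36) / (150.0 − 0.04713·21.8)
α = (7.022 − 3.36) / (150.0 − 1.027) = 3.662/149 = 0.02458

0.0246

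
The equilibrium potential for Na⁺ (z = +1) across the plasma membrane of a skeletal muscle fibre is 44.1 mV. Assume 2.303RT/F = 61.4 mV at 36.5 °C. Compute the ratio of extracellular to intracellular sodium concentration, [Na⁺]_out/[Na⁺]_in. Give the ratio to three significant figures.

log₁₀([out]/[in]) = E·z/(61.4) = 44.1 × 1 / 61.4 = 0.7182
[out]/[in] = 10^(0.7182) = 5.227

5.23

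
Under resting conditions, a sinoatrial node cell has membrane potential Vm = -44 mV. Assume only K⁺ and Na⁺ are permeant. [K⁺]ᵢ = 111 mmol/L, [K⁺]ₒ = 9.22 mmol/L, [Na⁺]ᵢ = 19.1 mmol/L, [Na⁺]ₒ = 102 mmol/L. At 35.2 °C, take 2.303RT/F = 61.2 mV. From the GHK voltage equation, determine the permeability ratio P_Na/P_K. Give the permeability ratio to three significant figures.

0.122

Let α = P_Na/P_K. GHK: Vm = 61.2·log₁₀[(Kₒ + α·Naₒ)/(Kᵢ + α·Naᵢ)].
10^(Vm/61.2) = 10^(-44.0/61.2) = 0.19101
So 0.19101·(Kᵢ + α·Naᵢ) = Kₒ + α·Naₒ → α = (0.19101·111.0 − 9.22) / (102.0 − 0.19101·19.1)
α = (21.2 − 9.22) / (102.0 − 3.648) = 11.98/98.35 = 0.1218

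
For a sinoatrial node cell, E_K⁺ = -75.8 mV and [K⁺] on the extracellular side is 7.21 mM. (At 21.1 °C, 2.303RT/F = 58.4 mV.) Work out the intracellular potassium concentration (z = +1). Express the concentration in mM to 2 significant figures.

140 mM

Nernst: E = (58.4/1) · log₁₀([out]/[in]), so log₁₀([out]/[in]) = -75.8 × 1 / 58.4 = -1.2979.
[out]/[in] = 10^(-1.2979) = 0.05036.
[in] = 7.21 / 0.05036 = 143.2 mM.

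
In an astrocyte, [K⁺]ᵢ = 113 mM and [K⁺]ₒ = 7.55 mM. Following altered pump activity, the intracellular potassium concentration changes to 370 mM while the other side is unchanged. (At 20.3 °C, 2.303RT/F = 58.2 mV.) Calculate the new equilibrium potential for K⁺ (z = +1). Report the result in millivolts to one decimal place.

-98.4 mV

After the shift: [K⁺]_out = 7.55, [K⁺]_in = 370 mM.
E_new = (58.2/1)·log₁₀(7.55/370) = 58.20 · (-1.6903) = -98.37 mV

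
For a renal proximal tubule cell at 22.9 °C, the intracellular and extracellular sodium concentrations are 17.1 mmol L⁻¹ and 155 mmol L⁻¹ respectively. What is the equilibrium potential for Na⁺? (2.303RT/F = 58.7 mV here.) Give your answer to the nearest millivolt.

E = (58.7/z) · log₁₀([Na⁺]_out/[Na⁺]_in) with z = +1.
= (58.7/1) · log₁₀(155/17.1) = 58.70 · log₁₀(9.064)
= 58.70 · (0.9573) = 56.20 mV

56 mV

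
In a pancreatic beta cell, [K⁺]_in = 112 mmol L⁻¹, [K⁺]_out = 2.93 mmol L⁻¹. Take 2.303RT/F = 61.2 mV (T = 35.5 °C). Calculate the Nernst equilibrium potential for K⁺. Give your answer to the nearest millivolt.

E = (61.2/z) · log₁₀([K⁺]_out/[K⁺]_in) with z = +1.
= (61.2/1) · log₁₀(2.93/112) = 61.20 · log₁₀(0.02616)
= 61.20 · (-1.5824) = -96.84 mV

-97 mV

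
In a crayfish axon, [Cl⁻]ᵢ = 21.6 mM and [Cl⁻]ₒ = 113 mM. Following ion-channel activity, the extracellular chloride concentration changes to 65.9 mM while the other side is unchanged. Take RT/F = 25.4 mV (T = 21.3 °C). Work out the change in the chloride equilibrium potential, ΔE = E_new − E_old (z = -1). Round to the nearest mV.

E_old = (25.4/-1)·ln(113/21.6) = -42.03 mV
E_new = (25.4/-1)·ln(65.9/21.6) = -28.33 mV
ΔE = -28.33 − (-42.03) = 13.70 mV

14 mV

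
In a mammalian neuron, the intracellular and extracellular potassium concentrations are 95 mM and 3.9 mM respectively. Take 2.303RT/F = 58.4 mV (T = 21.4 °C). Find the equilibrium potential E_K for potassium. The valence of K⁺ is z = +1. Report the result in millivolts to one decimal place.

-81.0 mV

E = (58.4/z) · log₁₀([K⁺]_out/[K⁺]_in) with z = +1.
= (58.4/1) · log₁₀(3.9/95) = 58.40 · log₁₀(0.04105)
= 58.40 · (-1.3867) = -80.98 mV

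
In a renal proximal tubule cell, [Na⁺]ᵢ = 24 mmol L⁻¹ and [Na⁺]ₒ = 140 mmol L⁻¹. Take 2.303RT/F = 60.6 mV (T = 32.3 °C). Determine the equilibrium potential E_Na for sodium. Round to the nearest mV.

46 mV

E = (60.6/z) · log₁₀([Na⁺]_out/[Na⁺]_in) with z = +1.
= (60.6/1) · log₁₀(140/24) = 60.60 · log₁₀(5.833)
= 60.60 · (0.7659) = 46.41 mV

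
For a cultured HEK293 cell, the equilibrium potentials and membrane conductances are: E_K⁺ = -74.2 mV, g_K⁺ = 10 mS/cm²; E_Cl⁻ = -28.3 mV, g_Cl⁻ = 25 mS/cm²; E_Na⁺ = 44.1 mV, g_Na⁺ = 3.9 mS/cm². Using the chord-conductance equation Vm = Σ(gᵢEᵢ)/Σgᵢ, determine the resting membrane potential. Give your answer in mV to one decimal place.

Σ gᵢEᵢ = 10·(-74.2) + 25·(-28.3) + 3.9·(44.1) = -1277.51
Σ gᵢ = 10 + 25 + 3.9 = 38.9
Vm = -1277.51 / 38.9 = -32.84 mV

-32.8 mV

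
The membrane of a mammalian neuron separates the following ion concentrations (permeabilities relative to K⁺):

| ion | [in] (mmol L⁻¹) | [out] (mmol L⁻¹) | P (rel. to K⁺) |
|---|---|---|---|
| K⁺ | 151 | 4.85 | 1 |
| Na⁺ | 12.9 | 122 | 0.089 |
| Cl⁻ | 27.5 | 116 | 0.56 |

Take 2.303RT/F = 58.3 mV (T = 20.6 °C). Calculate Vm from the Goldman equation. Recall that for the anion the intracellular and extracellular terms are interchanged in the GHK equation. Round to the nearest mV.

Vm = 58.3 · log₁₀[(Σ P·[cation]ₒ + Σ P·[anion]ᵢ) / (Σ P·[cation]ᵢ + Σ P·[anion]ₒ)]
Numerator = 1×4.85 + 0.089×122 + 0.56×27.5 = 31.11
Denominator = 1×151 + 0.089×12.9 + 0.56×116 = 217.1
Vm = 58.3 · log₁₀(0.14328) = 58.3 × (-0.8438) = -49.19 mV

-49 mV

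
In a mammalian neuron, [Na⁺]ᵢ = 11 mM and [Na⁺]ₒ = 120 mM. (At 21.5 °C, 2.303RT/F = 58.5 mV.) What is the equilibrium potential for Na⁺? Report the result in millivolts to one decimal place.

60.7 mV

E = (58.5/z) · log₁₀([Na⁺]_out/[Na⁺]_in) with z = +1.
= (58.5/1) · log₁₀(120/11) = 58.50 · log₁₀(10.91)
= 58.50 · (1.0378) = 60.71 mV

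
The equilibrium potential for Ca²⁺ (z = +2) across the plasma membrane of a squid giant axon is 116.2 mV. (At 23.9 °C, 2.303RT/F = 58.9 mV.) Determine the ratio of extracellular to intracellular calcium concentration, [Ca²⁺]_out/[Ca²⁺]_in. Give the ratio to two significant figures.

log₁₀([out]/[in]) = E·z/(58.9) = 116.2 × 2 / 58.9 = 3.9457
[out]/[in] = 10^(3.9457) = 8824

8800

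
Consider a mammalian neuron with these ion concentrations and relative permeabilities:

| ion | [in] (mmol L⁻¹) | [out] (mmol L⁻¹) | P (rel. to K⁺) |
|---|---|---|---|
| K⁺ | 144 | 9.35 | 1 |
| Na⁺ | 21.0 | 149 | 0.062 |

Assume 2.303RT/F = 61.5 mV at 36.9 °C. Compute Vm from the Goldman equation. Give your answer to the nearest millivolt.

Vm = 61.5 · log₁₀[(Σ P·[cation]ₒ + Σ P·[anion]ᵢ) / (Σ P·[cation]ᵢ + Σ P·[anion]ₒ)]
Numerator = 1×9.35 + 0.062×149 = 18.59
Denominator = 1×144 + 0.062×21.0 = 145.3
Vm = 61.5 · log₁₀(0.12793) = 61.5 × (-0.8930) = -54.92 mV

-55 mV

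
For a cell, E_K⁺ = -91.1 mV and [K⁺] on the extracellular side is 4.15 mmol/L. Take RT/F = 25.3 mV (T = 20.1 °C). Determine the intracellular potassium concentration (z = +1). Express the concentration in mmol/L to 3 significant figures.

152 mmol/L

Nernst: E = (25.3/1) · ln([out]/[in]), so ln([out]/[in]) = -91.1 × 1 / 25.3 = -3.6008.
[out]/[in] = e^(-3.6008) = 0.0273.
[in] = 4.15 / 0.0273 = 152 mmol/L.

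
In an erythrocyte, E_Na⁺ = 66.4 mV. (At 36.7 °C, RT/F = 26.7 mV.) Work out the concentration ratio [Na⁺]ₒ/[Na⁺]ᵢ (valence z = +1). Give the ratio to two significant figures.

ln([out]/[in]) = E·z/(26.7) = 66.4 × 1 / 26.7 = 2.4869
[out]/[in] = e^(2.4869) = 12.02

12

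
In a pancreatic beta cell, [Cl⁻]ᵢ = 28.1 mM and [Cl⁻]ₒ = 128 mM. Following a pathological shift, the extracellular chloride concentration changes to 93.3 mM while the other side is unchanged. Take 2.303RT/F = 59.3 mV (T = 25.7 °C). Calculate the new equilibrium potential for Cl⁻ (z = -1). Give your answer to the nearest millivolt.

-31 mV

After the shift: [Cl⁻]_out = 93.3, [Cl⁻]_in = 28.1 mM.
E_new = (59.3/-1)·log₁₀(93.3/28.1) = -59.30 · (0.5212) = -30.91 mV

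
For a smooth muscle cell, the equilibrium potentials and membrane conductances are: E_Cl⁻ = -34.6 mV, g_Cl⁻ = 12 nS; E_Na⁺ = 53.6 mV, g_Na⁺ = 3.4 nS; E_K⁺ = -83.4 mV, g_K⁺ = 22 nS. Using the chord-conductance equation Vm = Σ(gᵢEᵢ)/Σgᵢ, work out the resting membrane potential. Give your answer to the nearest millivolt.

-55 mV

Σ gᵢEᵢ = 12·(-34.6) + 3.4·(53.6) + 22·(-83.4) = -2067.76
Σ gᵢ = 12 + 3.4 + 22 = 37.4
Vm = -2067.76 / 37.4 = -55.29 mV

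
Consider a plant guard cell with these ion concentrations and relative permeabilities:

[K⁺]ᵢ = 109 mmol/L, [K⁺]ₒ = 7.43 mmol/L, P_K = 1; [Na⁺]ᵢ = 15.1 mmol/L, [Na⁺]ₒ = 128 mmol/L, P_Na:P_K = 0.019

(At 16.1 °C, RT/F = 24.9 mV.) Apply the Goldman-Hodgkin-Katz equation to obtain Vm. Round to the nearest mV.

Vm = 24.9 · ln[(Σ P·[cation]ₒ + Σ P·[anion]ᵢ) / (Σ P·[cation]ᵢ + Σ P·[anion]ₒ)]
Numerator = 1×7.43 + 0.019×128 = 9.862
Denominator = 1×109 + 0.019×15.1 = 109.3
Vm = 24.9 · ln(0.09024) = 24.9 × (-2.4053) = -59.89 mV

-60 mV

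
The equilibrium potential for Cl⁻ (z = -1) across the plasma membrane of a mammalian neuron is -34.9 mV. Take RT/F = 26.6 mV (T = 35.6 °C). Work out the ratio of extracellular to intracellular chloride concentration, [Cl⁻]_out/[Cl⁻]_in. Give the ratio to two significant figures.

ln([out]/[in]) = E·z/(26.6) = -34.9 × -1 / 26.6 = 1.3120
[out]/[in] = e^(1.3120) = 3.714

3.7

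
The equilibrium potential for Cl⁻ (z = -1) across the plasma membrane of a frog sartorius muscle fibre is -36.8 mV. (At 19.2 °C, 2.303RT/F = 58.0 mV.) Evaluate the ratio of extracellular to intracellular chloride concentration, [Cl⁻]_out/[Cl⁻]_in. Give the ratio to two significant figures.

log₁₀([out]/[in]) = E·z/(58.0) = -36.8 × -1 / 58.0 = 0.6345
[out]/[in] = 10^(0.6345) = 4.31

4.3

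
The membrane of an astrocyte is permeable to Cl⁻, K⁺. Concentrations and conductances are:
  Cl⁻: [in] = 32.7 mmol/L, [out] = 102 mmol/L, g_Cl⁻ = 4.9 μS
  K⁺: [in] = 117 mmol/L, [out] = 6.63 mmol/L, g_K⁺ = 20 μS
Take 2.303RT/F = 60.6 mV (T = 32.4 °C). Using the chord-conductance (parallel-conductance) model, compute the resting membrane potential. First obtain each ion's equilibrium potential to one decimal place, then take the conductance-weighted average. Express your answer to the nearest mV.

E_Cl⁻ = (60.6/-1)·log₁₀(102/32.7) = -29.9 mV
E_K⁺ = (60.6/1)·log₁₀(6.63/117) = -75.5 mV
Vm = (Σ gᵢEᵢ)/(Σ gᵢ) = (4.9·-29.9 + 20·-75.5) / (4.9 + 20)
= -1656.51 / 24.9 = -66.53 mV

-67 mV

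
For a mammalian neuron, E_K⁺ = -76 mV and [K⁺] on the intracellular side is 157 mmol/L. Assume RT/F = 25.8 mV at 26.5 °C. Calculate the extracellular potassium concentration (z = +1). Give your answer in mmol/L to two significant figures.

Nernst: E = (25.8/1) · ln([out]/[in]), so ln([out]/[in]) = -76.0 × 1 / 25.8 = -2.9457.
[out]/[in] = e^(-2.9457) = 0.05256.
[out] = 0.05256 × 157 = 8.252 mmol/L.

8.3 mmol/L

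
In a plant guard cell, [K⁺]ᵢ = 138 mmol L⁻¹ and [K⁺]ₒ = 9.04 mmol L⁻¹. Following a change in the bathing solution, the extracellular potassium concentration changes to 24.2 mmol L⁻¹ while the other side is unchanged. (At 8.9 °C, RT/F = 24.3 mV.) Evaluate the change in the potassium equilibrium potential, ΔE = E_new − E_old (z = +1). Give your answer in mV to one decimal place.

23.9 mV

E_old = (24.3/1)·ln(9.04/138) = -66.23 mV
E_new = (24.3/1)·ln(24.2/138) = -42.30 mV
ΔE = -42.30 − (-66.23) = 23.93 mV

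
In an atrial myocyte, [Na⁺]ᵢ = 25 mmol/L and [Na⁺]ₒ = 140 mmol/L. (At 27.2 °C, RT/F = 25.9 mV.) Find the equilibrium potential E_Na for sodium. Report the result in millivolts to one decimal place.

E = (25.9/z) · ln([Na⁺]_out/[Na⁺]_in) with z = +1.
= (25.9/1) · ln(140/25) = 25.90 · ln(5.6)
= 25.90 · (1.7228) = 44.62 mV

44.6 mV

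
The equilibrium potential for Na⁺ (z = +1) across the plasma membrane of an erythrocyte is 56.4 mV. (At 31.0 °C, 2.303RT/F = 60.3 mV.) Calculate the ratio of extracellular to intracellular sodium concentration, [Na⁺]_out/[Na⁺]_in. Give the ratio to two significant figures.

log₁₀([out]/[in]) = E·z/(60.3) = 56.4 × 1 / 60.3 = 0.9353
[out]/[in] = 10^(0.9353) = 8.616

8.6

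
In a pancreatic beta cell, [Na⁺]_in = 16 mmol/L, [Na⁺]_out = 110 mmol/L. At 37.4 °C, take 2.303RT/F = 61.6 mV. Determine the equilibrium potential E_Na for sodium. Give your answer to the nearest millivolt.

E = (61.6/z) · log₁₀([Na⁺]_out/[Na⁺]_in) with z = +1.
= (61.6/1) · log₁₀(110/16) = 61.60 · log₁₀(6.875)
= 61.60 · (0.8373) = 51.58 mV

52 mV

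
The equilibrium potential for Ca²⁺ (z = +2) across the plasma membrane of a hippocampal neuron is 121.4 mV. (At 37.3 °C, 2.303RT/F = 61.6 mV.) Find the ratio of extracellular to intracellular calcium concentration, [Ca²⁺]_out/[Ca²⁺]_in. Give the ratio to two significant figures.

log₁₀([out]/[in]) = E·z/(61.6) = 121.4 × 2 / 61.6 = 3.9416
[out]/[in] = 10^(3.9416) = 8741

8700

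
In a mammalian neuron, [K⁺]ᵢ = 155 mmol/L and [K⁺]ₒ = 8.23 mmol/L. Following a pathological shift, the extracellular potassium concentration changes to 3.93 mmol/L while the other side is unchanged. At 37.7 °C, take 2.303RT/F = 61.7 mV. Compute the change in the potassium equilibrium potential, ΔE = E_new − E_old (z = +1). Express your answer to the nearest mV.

E_old = (61.7/1)·log₁₀(8.23/155) = -78.66 mV
E_new = (61.7/1)·log₁₀(3.93/155) = -98.47 mV
ΔE = -98.47 − (-78.66) = -19.81 mV

-20 mV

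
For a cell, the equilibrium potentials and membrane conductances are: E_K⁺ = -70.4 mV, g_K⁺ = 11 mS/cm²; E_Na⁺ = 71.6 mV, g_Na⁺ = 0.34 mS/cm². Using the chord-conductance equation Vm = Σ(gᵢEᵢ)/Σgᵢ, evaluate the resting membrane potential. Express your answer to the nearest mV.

Σ gᵢEᵢ = 11·(-70.4) + 0.34·(71.6) = -750.06
Σ gᵢ = 11 + 0.34 = 11.34
Vm = -750.06 / 11.34 = -66.14 mV

-66 mV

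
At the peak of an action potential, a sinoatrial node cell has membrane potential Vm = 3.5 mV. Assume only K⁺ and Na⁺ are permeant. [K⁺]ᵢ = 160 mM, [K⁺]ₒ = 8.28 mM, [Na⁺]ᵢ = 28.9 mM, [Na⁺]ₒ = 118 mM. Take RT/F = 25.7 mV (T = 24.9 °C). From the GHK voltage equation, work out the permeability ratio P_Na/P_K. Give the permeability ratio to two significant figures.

2.1

Let α = P_Na/P_K. GHK: Vm = 25.7·ln[(Kₒ + α·Naₒ)/(Kᵢ + α·Naᵢ)].
e^(Vm/25.7) = e^(3.5/25.7) = 1.1459
So 1.1459·(Kᵢ + α·Naᵢ) = Kₒ + α·Naₒ → α = (1.1459·160.0 − 8.28) / (118.0 − 1.1459·28.9)
α = (183.3 − 8.28) / (118.0 − 33.12) = 175.1/84.88 = 2.062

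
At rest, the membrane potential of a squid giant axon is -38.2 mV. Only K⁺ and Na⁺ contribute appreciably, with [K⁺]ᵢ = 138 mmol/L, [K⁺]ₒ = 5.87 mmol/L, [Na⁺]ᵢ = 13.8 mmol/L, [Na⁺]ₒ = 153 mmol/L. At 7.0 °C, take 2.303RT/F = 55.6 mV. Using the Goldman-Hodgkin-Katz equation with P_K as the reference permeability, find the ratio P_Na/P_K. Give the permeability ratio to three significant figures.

0.150

Let α = P_Na/P_K. GHK: Vm = 55.6·log₁₀[(Kₒ + α·Naₒ)/(Kᵢ + α·Naᵢ)].
10^(Vm/55.6) = 10^(-38.2/55.6) = 0.20557
So 0.20557·(Kᵢ + α·Naᵢ) = Kₒ + α·Naₒ → α = (0.20557·138.0 − 5.87) / (153.0 − 0.20557·13.8)
α = (28.37 − 5.87) / (153.0 − 2.837) = 22.5/150.2 = 0.1498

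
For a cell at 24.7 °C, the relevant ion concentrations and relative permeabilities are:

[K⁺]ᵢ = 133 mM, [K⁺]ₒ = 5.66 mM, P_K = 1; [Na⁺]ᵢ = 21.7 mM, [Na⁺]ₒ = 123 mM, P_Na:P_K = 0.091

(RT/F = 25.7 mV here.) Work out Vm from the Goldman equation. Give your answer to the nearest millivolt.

Vm = 25.7 · ln[(Σ P·[cation]ₒ + Σ P·[anion]ᵢ) / (Σ P·[cation]ᵢ + Σ P·[anion]ₒ)]
Numerator = 1×5.66 + 0.091×123 = 16.85
Denominator = 1×133 + 0.091×21.7 = 135
Vm = 25.7 · ln(0.12486) = 25.7 × (-2.0806) = -53.47 mV

-53 mV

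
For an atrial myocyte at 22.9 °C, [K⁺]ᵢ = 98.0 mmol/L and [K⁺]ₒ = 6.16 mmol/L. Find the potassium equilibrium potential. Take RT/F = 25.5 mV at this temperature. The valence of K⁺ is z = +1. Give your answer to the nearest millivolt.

-71 mV

E = (25.5/z) · ln([K⁺]_out/[K⁺]_in) with z = +1.
= (25.5/1) · ln(6.16/98.0) = 25.50 · ln(0.06286)
= 25.50 · (-2.7669) = -70.56 mV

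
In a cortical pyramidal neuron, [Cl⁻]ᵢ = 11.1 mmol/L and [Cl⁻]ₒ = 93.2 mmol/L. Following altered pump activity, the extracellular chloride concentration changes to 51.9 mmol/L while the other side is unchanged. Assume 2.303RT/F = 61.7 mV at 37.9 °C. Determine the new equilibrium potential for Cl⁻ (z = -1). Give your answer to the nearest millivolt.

After the shift: [Cl⁻]_out = 51.9, [Cl⁻]_in = 11.1 mmol/L.
E_new = (61.7/-1)·log₁₀(51.9/11.1) = -61.70 · (0.6698) = -41.33 mV

-41 mV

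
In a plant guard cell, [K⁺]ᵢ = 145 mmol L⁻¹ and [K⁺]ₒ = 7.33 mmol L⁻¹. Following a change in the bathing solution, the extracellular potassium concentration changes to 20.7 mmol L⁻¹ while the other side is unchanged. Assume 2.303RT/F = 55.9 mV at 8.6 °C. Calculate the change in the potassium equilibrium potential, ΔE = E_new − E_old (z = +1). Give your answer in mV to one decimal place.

E_old = (55.9/1)·log₁₀(7.33/145) = -72.46 mV
E_new = (55.9/1)·log₁₀(20.7/145) = -47.26 mV
ΔE = -47.26 − (-72.46) = 25.20 mV

25.2 mV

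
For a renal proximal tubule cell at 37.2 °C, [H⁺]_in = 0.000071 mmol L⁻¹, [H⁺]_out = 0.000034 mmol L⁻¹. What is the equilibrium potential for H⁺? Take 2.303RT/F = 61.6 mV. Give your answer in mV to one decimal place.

-19.7 mV

E = (61.6/z) · log₁₀([H⁺]_out/[H⁺]_in) with z = +1.
= (61.6/1) · log₁₀(0.000034/0.000071) = 61.60 · log₁₀(0.4789)
= 61.60 · (-0.3198) = -19.70 mV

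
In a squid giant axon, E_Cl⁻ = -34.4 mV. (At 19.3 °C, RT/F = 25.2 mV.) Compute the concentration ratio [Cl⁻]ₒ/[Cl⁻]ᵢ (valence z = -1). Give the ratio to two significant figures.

ln([out]/[in]) = E·z/(25.2) = -34.4 × -1 / 25.2 = 1.3651
[out]/[in] = e^(1.3651) = 3.916

3.9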